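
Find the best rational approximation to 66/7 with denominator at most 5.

Expand x = 66/7 as a continued fraction with the Euclidean algorithm:
  66 = 9*7 + 3, so a_0 = 9.
  7 = 2*3 + 1, so a_1 = 2.
  3 = 3*1 + 0, so a_2 = 3.
so x = [9; 2, 3].
Convergents (p_i = a_i*p_{i-1} + p_{i-2}, q_i = a_i*q_{i-1} + q_{i-2} with p_{-2}=0, p_{-1}=1, q_{-2}=1, q_{-1}=0), until the denominator exceeds 5:
  i=0: a_0=9, p_0 = 9*1 + 0 = 9, q_0 = 9*0 + 1 = 1.
  i=1: a_1=2, p_1 = 2*9 + 1 = 19, q_1 = 2*1 + 0 = 2.
  i=2: a_2=3, p_2 = 3*19 + 9 = 66, q_2 = 3*2 + 1 = 7.
q_2 = 7 > 5, so the last convergent with denominator <= 5 is p_1/q_1 = 19/2.
The closest fraction with denominator <= 5 is either p_1/q_1 or the intermediate fraction (k*p_1 + p_0)/(k*q_1 + q_0) with the largest k >= 1 whose denominator stays <= 5; these approach x as k grows, and every other convergent or intermediate fraction in range is farther away.
Largest k: floor((5 - q_0)/q_1) = floor((5 - 1)/2) = 2.
That gives (2*19 + 9)/(2*2 + 1) = 47/5.
Compare the errors: |x - 19/2| = |66*2 - 19*7|/(7*2) = 1/14, and |x - 47/5| = |66*5 - 47*7|/(7*5) = 1/35.
Cross-multiplying, 1*14 = 14 < 35 = 1*35, so 1/35 is smaller: the intermediate fraction 47/5 is closer to x than 19/2.

47/5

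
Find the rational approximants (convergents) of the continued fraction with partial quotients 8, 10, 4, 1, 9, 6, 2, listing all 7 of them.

Using the convergent recurrence p_i = a_i*p_{i-1} + p_{i-2}, q_i = a_i*q_{i-1} + q_{i-2} with p_{-2}=0, p_{-1}=1, q_{-2}=1, q_{-1}=0:
  i=0: a_0=8, p_0 = 8*1 + 0 = 8, q_0 = 8*0 + 1 = 1.
  i=1: a_1=10, p_1 = 10*8 + 1 = 81, q_1 = 10*1 + 0 = 10.
  i=2: a_2=4, p_2 = 4*81 + 8 = 332, q_2 = 4*10 + 1 = 41.
  i=3: a_3=1, p_3 = 1*332 + 81 = 413, q_3 = 1*41 + 10 = 51.
  i=4: a_4=9, p_4 = 9*413 + 332 = 4049, q_4 = 9*51 + 41 = 500.
  i=5: a_5=6, p_5 = 6*4049 + 413 = 24707, q_5 = 6*500 + 51 = 3051.
  i=6: a_6=2, p_6 = 2*24707 + 4049 = 53463, q_6 = 2*3051 + 500 = 6602.

8/1, 81/10, 332/41, 413/51, 4049/500, 24707/3051, 53463/6602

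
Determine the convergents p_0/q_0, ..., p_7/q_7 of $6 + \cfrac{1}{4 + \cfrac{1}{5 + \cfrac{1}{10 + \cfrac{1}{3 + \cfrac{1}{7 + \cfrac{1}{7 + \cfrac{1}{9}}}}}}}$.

6/1, 25/4, 131/21, 1335/214, 4136/663, 30287/4855, 216145/34648, 1975592/316687

Using the convergent recurrence p_i = a_i*p_{i-1} + p_{i-2}, q_i = a_i*q_{i-1} + q_{i-2} with p_{-2}=0, p_{-1}=1, q_{-2}=1, q_{-1}=0:
  i=0: a_0=6, p_0 = 6*1 + 0 = 6, q_0 = 6*0 + 1 = 1.
  i=1: a_1=4, p_1 = 4*6 + 1 = 25, q_1 = 4*1 + 0 = 4.
  i=2: a_2=5, p_2 = 5*25 + 6 = 131, q_2 = 5*4 + 1 = 21.
  i=3: a_3=10, p_3 = 10*131 + 25 = 1335, q_3 = 10*21 + 4 = 214.
  i=4: a_4=3, p_4 = 3*1335 + 131 = 4136, q_4 = 3*214 + 21 = 663.
  i=5: a_5=7, p_5 = 7*4136 + 1335 = 30287, q_5 = 7*663 + 214 = 4855.
  i=6: a_6=7, p_6 = 7*30287 + 4136 = 216145, q_6 = 7*4855 + 663 = 34648.
  i=7: a_7=9, p_7 = 9*216145 + 30287 = 1975592, q_7 = 9*34648 + 4855 = 316687.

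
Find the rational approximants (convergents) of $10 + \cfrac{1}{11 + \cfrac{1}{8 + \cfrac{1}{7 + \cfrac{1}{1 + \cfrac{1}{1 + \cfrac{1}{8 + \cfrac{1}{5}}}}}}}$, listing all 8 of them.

10/1, 111/11, 898/89, 6397/634, 7295/723, 13692/1357, 116831/11579, 597847/59252

Using the convergent recurrence p_i = a_i*p_{i-1} + p_{i-2}, q_i = a_i*q_{i-1} + q_{i-2} with p_{-2}=0, p_{-1}=1, q_{-2}=1, q_{-1}=0:
  i=0: a_0=10, p_0 = 10*1 + 0 = 10, q_0 = 10*0 + 1 = 1.
  i=1: a_1=11, p_1 = 11*10 + 1 = 111, q_1 = 11*1 + 0 = 11.
  i=2: a_2=8, p_2 = 8*111 + 10 = 898, q_2 = 8*11 + 1 = 89.
  i=3: a_3=7, p_3 = 7*898 + 111 = 6397, q_3 = 7*89 + 11 = 634.
  i=4: a_4=1, p_4 = 1*6397 + 898 = 7295, q_4 = 1*634 + 89 = 723.
  i=5: a_5=1, p_5 = 1*7295 + 6397 = 13692, q_5 = 1*723 + 634 = 1357.
  i=6: a_6=8, p_6 = 8*13692 + 7295 = 116831, q_6 = 8*1357 + 723 = 11579.
  i=7: a_7=5, p_7 = 5*116831 + 13692 = 597847, q_7 = 5*11579 + 1357 = 59252.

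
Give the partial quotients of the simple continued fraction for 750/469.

Run the Euclidean algorithm on 750 and 469; the successive quotients are the partial quotients a_0, a_1, ... (each step inverts the fractional part left over by the previous one):
  750 = 1*469 + 281, so a_0 = 1.
  469 = 1*281 + 188, so a_1 = 1.
  281 = 1*188 + 93, so a_2 = 1.
  188 = 2*93 + 2, so a_3 = 2.
  93 = 46*2 + 1, so a_4 = 46.
  2 = 2*1 + 0, so a_5 = 2.
The remainder reaches 0 after 6 divisions, so the expansion has 6 partial quotients, read off in order.

[1; 1, 1, 2, 46, 2]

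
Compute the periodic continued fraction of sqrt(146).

[12; (12, 24)]

Write x_i = (sqrt(146) + m_i)/d_i with (m_0, d_0) = (0, 1). a_0 = floor(sqrt(146)) = 12, since 12^2 = 144 <= 146 < 169 = 13^2.
Iterate m_{i+1} = d_i*a_i - m_i, d_{i+1} = (146 - m_{i+1}^2)/d_i, a_{i+1} = floor((a_0 + m_{i+1})/d_{i+1}):
  m_1 = 1*12 - 0 = 12, d_1 = (146 - 12^2)/1 = 2/1 = 2, a_1 = floor((12 + 12)/2) = 12.
  m_2 = 2*12 - 12 = 12, d_2 = (146 - 12^2)/2 = 2/2 = 1, a_2 = floor((12 + 12)/1) = 24.
  m_3 = 1*24 - 12 = 12, d_3 = (146 - 12^2)/1 = 2/1 = 2: (m_3, d_3) = (m_1, d_1) = (12, 2), so from here the quotients repeat a_1, a_2; the period length is 2.
Hence the expansion of sqrt(146) is a_0 = 12 followed by the repeating block 12, 24 (period 2).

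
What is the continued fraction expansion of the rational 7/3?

Run the Euclidean algorithm on 7 and 3; the successive quotients are the partial quotients a_0, a_1, ... (each step inverts the fractional part left over by the previous one):
  7 = 2*3 + 1, so a_0 = 2.
  3 = 3*1 + 0, so a_1 = 3.
The remainder reaches 0 after 2 divisions, so the expansion has 2 partial quotients, read off in order.

[2; 3]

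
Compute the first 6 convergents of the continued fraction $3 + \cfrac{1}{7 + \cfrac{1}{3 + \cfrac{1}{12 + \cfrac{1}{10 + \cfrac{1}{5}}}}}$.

Using the convergent recurrence p_i = a_i*p_{i-1} + p_{i-2}, q_i = a_i*q_{i-1} + q_{i-2} with p_{-2}=0, p_{-1}=1, q_{-2}=1, q_{-1}=0:
  i=0: a_0=3, p_0 = 3*1 + 0 = 3, q_0 = 3*0 + 1 = 1.
  i=1: a_1=7, p_1 = 7*3 + 1 = 22, q_1 = 7*1 + 0 = 7.
  i=2: a_2=3, p_2 = 3*22 + 3 = 69, q_2 = 3*7 + 1 = 22.
  i=3: a_3=12, p_3 = 12*69 + 22 = 850, q_3 = 12*22 + 7 = 271.
  i=4: a_4=10, p_4 = 10*850 + 69 = 8569, q_4 = 10*271 + 22 = 2732.
  i=5: a_5=5, p_5 = 5*8569 + 850 = 43695, q_5 = 5*2732 + 271 = 13931.

3/1, 22/7, 69/22, 850/271, 8569/2732, 43695/13931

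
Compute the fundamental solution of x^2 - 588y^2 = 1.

First expand sqrt(588) as a continued fraction. With x_i = (sqrt(588) + m_i)/d_i and (m_0, d_0) = (0, 1): a_0 = floor(sqrt(588)) = 24, since 24^2 = 576 <= 588 < 625 = 25^2.
Iterate m_{i+1} = d_i*a_i - m_i, d_{i+1} = (588 - m_{i+1}^2)/d_i, a_{i+1} = floor((a_0 + m_{i+1})/d_{i+1}):
  m_1 = 1*24 - 0 = 24, d_1 = (588 - 24^2)/1 = 12/1 = 12, a_1 = floor((24 + 24)/12) = 4.
  m_2 = 12*4 - 24 = 24, d_2 = (588 - 24^2)/12 = 12/12 = 1, a_2 = floor((24 + 24)/1) = 48.
  m_3 = 1*48 - 24 = 24, d_3 = (588 - 24^2)/1 = 12/1 = 12: (m_3, d_3) = (m_1, d_1) = (24, 12), so from here the quotients repeat a_1, a_2; the period length is 2.
So sqrt(588) = [24; (4, 48)] with period length k = 2.
k is even, so the fundamental solution of x^2 - 588y^2 = 1 is (p_{k-1}, q_{k-1}) = (p_1, q_1); compute convergents through index 1.
Convergents (p_i = a_i*p_{i-1} + p_{i-2}, q_i = a_i*q_{i-1} + q_{i-2} with p_{-2}=0, p_{-1}=1, q_{-2}=1, q_{-1}=0):
  i=0: a_0=24, p_0 = 24*1 + 0 = 24, q_0 = 24*0 + 1 = 1.
  i=1: a_1=4, p_1 = 4*24 + 1 = 97, q_1 = 4*1 + 0 = 4.
Check: 97^2 - 588*4^2 = 9409 - 9408 = 1, so (x, y) = (97, 4) solves the equation, and by the theorem it is the least positive solution.

(x, y) = (97, 4)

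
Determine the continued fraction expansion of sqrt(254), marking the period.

Write x_i = (sqrt(254) + m_i)/d_i with (m_0, d_0) = (0, 1). a_0 = floor(sqrt(254)) = 15, since 15^2 = 225 <= 254 < 256 = 16^2.
Iterate m_{i+1} = d_i*a_i - m_i, d_{i+1} = (254 - m_{i+1}^2)/d_i, a_{i+1} = floor((a_0 + m_{i+1})/d_{i+1}):
  m_1 = 1*15 - 0 = 15, d_1 = (254 - 15^2)/1 = 29/1 = 29, a_1 = floor((15 + 15)/29) = 1.
  m_2 = 29*1 - 15 = 14, d_2 = (254 - 14^2)/29 = 58/29 = 2, a_2 = floor((15 + 14)/2) = 14.
  m_3 = 2*14 - 14 = 14, d_3 = (254 - 14^2)/2 = 58/2 = 29, a_3 = floor((15 + 14)/29) = 1.
  m_4 = 29*1 - 14 = 15, d_4 = (254 - 15^2)/29 = 29/29 = 1, a_4 = floor((15 + 15)/1) = 30.
  m_5 = 1*30 - 15 = 15, d_5 = (254 - 15^2)/1 = 29/1 = 29: (m_5, d_5) = (m_1, d_1) = (15, 29), so from here the quotients repeat a_1, ..., a_4; the period length is 4.
Hence the expansion of sqrt(254) is a_0 = 15 followed by the repeating block 1, 14, 1, 30 (period 4).

[15; (1, 14, 1, 30)]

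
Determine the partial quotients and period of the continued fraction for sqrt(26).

Write x_i = (sqrt(26) + m_i)/d_i with (m_0, d_0) = (0, 1). a_0 = floor(sqrt(26)) = 5, since 5^2 = 25 <= 26 < 36 = 6^2.
Iterate m_{i+1} = d_i*a_i - m_i, d_{i+1} = (26 - m_{i+1}^2)/d_i, a_{i+1} = floor((a_0 + m_{i+1})/d_{i+1}):
  m_1 = 1*5 - 0 = 5, d_1 = (26 - 5^2)/1 = 1/1 = 1, a_1 = floor((5 + 5)/1) = 10.
  m_2 = 1*10 - 5 = 5, d_2 = (26 - 5^2)/1 = 1/1 = 1: (m_2, d_2) = (m_1, d_1) = (5, 1), so from here the quotient a_1 repeats; the period length is 1.
Hence the expansion of sqrt(26) is a_0 = 5 followed by the repeating block 10 (period 1).

[5; (10)]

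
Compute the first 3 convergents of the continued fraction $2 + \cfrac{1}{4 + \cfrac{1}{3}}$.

Using the convergent recurrence p_i = a_i*p_{i-1} + p_{i-2}, q_i = a_i*q_{i-1} + q_{i-2} with p_{-2}=0, p_{-1}=1, q_{-2}=1, q_{-1}=0:
  i=0: a_0=2, p_0 = 2*1 + 0 = 2, q_0 = 2*0 + 1 = 1.
  i=1: a_1=4, p_1 = 4*2 + 1 = 9, q_1 = 4*1 + 0 = 4.
  i=2: a_2=3, p_2 = 3*9 + 2 = 29, q_2 = 3*4 + 1 = 13.

2/1, 9/4, 29/13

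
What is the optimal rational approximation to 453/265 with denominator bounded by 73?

Expand x = 453/265 as a continued fraction with the Euclidean algorithm:
  453 = 1*265 + 188, so a_0 = 1.
  265 = 1*188 + 77, so a_1 = 1.
  188 = 2*77 + 34, so a_2 = 2.
  77 = 2*34 + 9, so a_3 = 2.
  34 = 3*9 + 7, so a_4 = 3.
  9 = 1*7 + 2, so a_5 = 1.
  7 = 3*2 + 1, so a_6 = 3.
  2 = 2*1 + 0, so a_7 = 2.
so x = [1; 1, 2, 2, 3, 1, 3, 2].
Convergents (p_i = a_i*p_{i-1} + p_{i-2}, q_i = a_i*q_{i-1} + q_{i-2} with p_{-2}=0, p_{-1}=1, q_{-2}=1, q_{-1}=0), until the denominator exceeds 73:
  i=0: a_0=1, p_0 = 1*1 + 0 = 1, q_0 = 1*0 + 1 = 1.
  i=1: a_1=1, p_1 = 1*1 + 1 = 2, q_1 = 1*1 + 0 = 1.
  i=2: a_2=2, p_2 = 2*2 + 1 = 5, q_2 = 2*1 + 1 = 3.
  i=3: a_3=2, p_3 = 2*5 + 2 = 12, q_3 = 2*3 + 1 = 7.
  i=4: a_4=3, p_4 = 3*12 + 5 = 41, q_4 = 3*7 + 3 = 24.
  i=5: a_5=1, p_5 = 1*41 + 12 = 53, q_5 = 1*24 + 7 = 31.
  i=6: a_6=3, p_6 = 3*53 + 41 = 200, q_6 = 3*31 + 24 = 117.
q_6 = 117 > 73, so the last convergent with denominator <= 73 is p_5/q_5 = 53/31.
The closest fraction with denominator <= 73 is either p_5/q_5 or the intermediate fraction (k*p_5 + p_4)/(k*q_5 + q_4) with the largest k >= 1 whose denominator stays <= 73; these approach x as k grows, and every other convergent or intermediate fraction in range is farther away.
Largest k: floor((73 - q_4)/q_5) = floor((73 - 24)/31) = 1.
That gives (1*53 + 41)/(1*31 + 24) = 94/55.
Compare the errors: |x - 53/31| = |453*31 - 53*265|/(265*31) = 2/8215, and |x - 94/55| = |453*55 - 94*265|/(265*55) = 5/14575.
Cross-multiplying, 2*14575 = 29150 < 41075 = 5*8215, so 2/8215 is smaller: the convergent 53/31 is closer to x than 94/55.

53/31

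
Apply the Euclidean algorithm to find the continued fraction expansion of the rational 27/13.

[2; 13]

Run the Euclidean algorithm on 27 and 13; the successive quotients are the partial quotients a_0, a_1, ... (each step inverts the fractional part left over by the previous one):
  27 = 2*13 + 1, so a_0 = 2.
  13 = 13*1 + 0, so a_1 = 13.
The remainder reaches 0 after 2 divisions, so the expansion has 2 partial quotients, read off in order.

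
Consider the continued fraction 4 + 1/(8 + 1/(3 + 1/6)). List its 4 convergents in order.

4/1, 33/8, 103/25, 651/158

Using the convergent recurrence p_i = a_i*p_{i-1} + p_{i-2}, q_i = a_i*q_{i-1} + q_{i-2} with p_{-2}=0, p_{-1}=1, q_{-2}=1, q_{-1}=0:
  i=0: a_0=4, p_0 = 4*1 + 0 = 4, q_0 = 4*0 + 1 = 1.
  i=1: a_1=8, p_1 = 8*4 + 1 = 33, q_1 = 8*1 + 0 = 8.
  i=2: a_2=3, p_2 = 3*33 + 4 = 103, q_2 = 3*8 + 1 = 25.
  i=3: a_3=6, p_3 = 6*103 + 33 = 651, q_3 = 6*25 + 8 = 158.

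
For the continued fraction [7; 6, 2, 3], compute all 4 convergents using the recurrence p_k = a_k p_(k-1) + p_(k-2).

Using the convergent recurrence p_i = a_i*p_{i-1} + p_{i-2}, q_i = a_i*q_{i-1} + q_{i-2} with p_{-2}=0, p_{-1}=1, q_{-2}=1, q_{-1}=0:
  i=0: a_0=7, p_0 = 7*1 + 0 = 7, q_0 = 7*0 + 1 = 1.
  i=1: a_1=6, p_1 = 6*7 + 1 = 43, q_1 = 6*1 + 0 = 6.
  i=2: a_2=2, p_2 = 2*43 + 7 = 93, q_2 = 2*6 + 1 = 13.
  i=3: a_3=3, p_3 = 3*93 + 43 = 322, q_3 = 3*13 + 6 = 45.

7/1, 43/6, 93/13, 322/45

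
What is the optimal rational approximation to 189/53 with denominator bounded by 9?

Expand x = 189/53 as a continued fraction with the Euclidean algorithm:
  189 = 3*53 + 30, so a_0 = 3.
  53 = 1*30 + 23, so a_1 = 1.
  30 = 1*23 + 7, so a_2 = 1.
  23 = 3*7 + 2, so a_3 = 3.
  7 = 3*2 + 1, so a_4 = 3.
  2 = 2*1 + 0, so a_5 = 2.
so x = [3; 1, 1, 3, 3, 2].
Convergents (p_i = a_i*p_{i-1} + p_{i-2}, q_i = a_i*q_{i-1} + q_{i-2} with p_{-2}=0, p_{-1}=1, q_{-2}=1, q_{-1}=0), until the denominator exceeds 9:
  i=0: a_0=3, p_0 = 3*1 + 0 = 3, q_0 = 3*0 + 1 = 1.
  i=1: a_1=1, p_1 = 1*3 + 1 = 4, q_1 = 1*1 + 0 = 1.
  i=2: a_2=1, p_2 = 1*4 + 3 = 7, q_2 = 1*1 + 1 = 2.
  i=3: a_3=3, p_3 = 3*7 + 4 = 25, q_3 = 3*2 + 1 = 7.
  i=4: a_4=3, p_4 = 3*25 + 7 = 82, q_4 = 3*7 + 2 = 23.
q_4 = 23 > 9, so the last convergent with denominator <= 9 is p_3/q_3 = 25/7.
The closest fraction with denominator <= 9 is either p_3/q_3 or the intermediate fraction (k*p_3 + p_2)/(k*q_3 + q_2) with the largest k >= 1 whose denominator stays <= 9; these approach x as k grows, and every other convergent or intermediate fraction in range is farther away.
Largest k: floor((9 - q_2)/q_3) = floor((9 - 2)/7) = 1.
That gives (1*25 + 7)/(1*7 + 2) = 32/9.
Compare the errors: |x - 25/7| = |189*7 - 25*53|/(53*7) = 2/371, and |x - 32/9| = |189*9 - 32*53|/(53*9) = 5/477.
Cross-multiplying, 2*477 = 954 < 1855 = 5*371, so 2/371 is smaller: the convergent 25/7 is closer to x than 32/9.

25/7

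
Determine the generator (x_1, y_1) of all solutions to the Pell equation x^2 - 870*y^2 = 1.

First expand sqrt(870) as a continued fraction. With x_i = (sqrt(870) + m_i)/d_i and (m_0, d_0) = (0, 1): a_0 = floor(sqrt(870)) = 29, since 29^2 = 841 <= 870 < 900 = 30^2.
Iterate m_{i+1} = d_i*a_i - m_i, d_{i+1} = (870 - m_{i+1}^2)/d_i, a_{i+1} = floor((a_0 + m_{i+1})/d_{i+1}):
  m_1 = 1*29 - 0 = 29, d_1 = (870 - 29^2)/1 = 29/1 = 29, a_1 = floor((29 + 29)/29) = 2.
  m_2 = 29*2 - 29 = 29, d_2 = (870 - 29^2)/29 = 29/29 = 1, a_2 = floor((29 + 29)/1) = 58.
  m_3 = 1*58 - 29 = 29, d_3 = (870 - 29^2)/1 = 29/1 = 29: (m_3, d_3) = (m_1, d_1) = (29, 29), so from here the quotients repeat a_1, a_2; the period length is 2.
So sqrt(870) = [29; (2, 58)] with period length k = 2.
k is even, so the fundamental solution of x^2 - 870y^2 = 1 is (p_{k-1}, q_{k-1}) = (p_1, q_1); compute convergents through index 1.
Convergents (p_i = a_i*p_{i-1} + p_{i-2}, q_i = a_i*q_{i-1} + q_{i-2} with p_{-2}=0, p_{-1}=1, q_{-2}=1, q_{-1}=0):
  i=0: a_0=29, p_0 = 29*1 + 0 = 29, q_0 = 29*0 + 1 = 1.
  i=1: a_1=2, p_1 = 2*29 + 1 = 59, q_1 = 2*1 + 0 = 2.
Check: 59^2 - 870*2^2 = 3481 - 3480 = 1, so (x, y) = (59, 2) solves the equation, and by the theorem it is the least positive solution.

(x, y) = (59, 2)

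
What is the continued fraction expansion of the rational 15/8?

[1; 1, 7]

Run the Euclidean algorithm on 15 and 8; the successive quotients are the partial quotients a_0, a_1, ... (each step inverts the fractional part left over by the previous one):
  15 = 1*8 + 7, so a_0 = 1.
  8 = 1*7 + 1, so a_1 = 1.
  7 = 7*1 + 0, so a_2 = 7.
The remainder reaches 0 after 3 divisions, so the expansion has 3 partial quotients, read off in order.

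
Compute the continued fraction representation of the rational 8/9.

[0; 1, 8]

Run the Euclidean algorithm on 8 and 9; the successive quotients are the partial quotients a_0, a_1, ... (each step inverts the fractional part left over by the previous one):
  8 = 0*9 + 8, so a_0 = 0.
  9 = 1*8 + 1, so a_1 = 1.
  8 = 8*1 + 0, so a_2 = 8.
The remainder reaches 0 after 3 divisions, so the expansion has 3 partial quotients, read off in order.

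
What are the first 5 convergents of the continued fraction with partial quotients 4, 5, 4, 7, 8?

Using the convergent recurrence p_i = a_i*p_{i-1} + p_{i-2}, q_i = a_i*q_{i-1} + q_{i-2} with p_{-2}=0, p_{-1}=1, q_{-2}=1, q_{-1}=0:
  i=0: a_0=4, p_0 = 4*1 + 0 = 4, q_0 = 4*0 + 1 = 1.
  i=1: a_1=5, p_1 = 5*4 + 1 = 21, q_1 = 5*1 + 0 = 5.
  i=2: a_2=4, p_2 = 4*21 + 4 = 88, q_2 = 4*5 + 1 = 21.
  i=3: a_3=7, p_3 = 7*88 + 21 = 637, q_3 = 7*21 + 5 = 152.
  i=4: a_4=8, p_4 = 8*637 + 88 = 5184, q_4 = 8*152 + 21 = 1237.

4/1, 21/5, 88/21, 637/152, 5184/1237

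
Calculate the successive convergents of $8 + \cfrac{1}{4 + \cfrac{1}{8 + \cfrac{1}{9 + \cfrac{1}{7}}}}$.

8/1, 33/4, 272/33, 2481/301, 17639/2140

Using the convergent recurrence p_i = a_i*p_{i-1} + p_{i-2}, q_i = a_i*q_{i-1} + q_{i-2} with p_{-2}=0, p_{-1}=1, q_{-2}=1, q_{-1}=0:
  i=0: a_0=8, p_0 = 8*1 + 0 = 8, q_0 = 8*0 + 1 = 1.
  i=1: a_1=4, p_1 = 4*8 + 1 = 33, q_1 = 4*1 + 0 = 4.
  i=2: a_2=8, p_2 = 8*33 + 8 = 272, q_2 = 8*4 + 1 = 33.
  i=3: a_3=9, p_3 = 9*272 + 33 = 2481, q_3 = 9*33 + 4 = 301.
  i=4: a_4=7, p_4 = 7*2481 + 272 = 17639, q_4 = 7*301 + 33 = 2140.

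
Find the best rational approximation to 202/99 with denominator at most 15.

31/15

Expand x = 202/99 as a continued fraction with the Euclidean algorithm:
  202 = 2*99 + 4, so a_0 = 2.
  99 = 24*4 + 3, so a_1 = 24.
  4 = 1*3 + 1, so a_2 = 1.
  3 = 3*1 + 0, so a_3 = 3.
so x = [2; 24, 1, 3].
Convergents (p_i = a_i*p_{i-1} + p_{i-2}, q_i = a_i*q_{i-1} + q_{i-2} with p_{-2}=0, p_{-1}=1, q_{-2}=1, q_{-1}=0), until the denominator exceeds 15:
  i=0: a_0=2, p_0 = 2*1 + 0 = 2, q_0 = 2*0 + 1 = 1.
  i=1: a_1=24, p_1 = 24*2 + 1 = 49, q_1 = 24*1 + 0 = 24.
q_1 = 24 > 15, so the last convergent with denominator <= 15 is p_0/q_0 = 2/1.
The closest fraction with denominator <= 15 is either p_0/q_0 or the intermediate fraction (k*p_0 + p_{-1})/(k*q_0 + q_{-1}) with the largest k >= 1 whose denominator stays <= 15; these approach x as k grows, and every other convergent or intermediate fraction in range is farther away.
Largest k: floor((15 - q_{-1})/q_0) = floor((15 - 0)/1) = 15 (using the seeds p_{-1} = 1, q_{-1} = 0).
That gives (15*2 + 1)/(15*1 + 0) = 31/15.
Compare the errors: |x - 2/1| = |202*1 - 2*99|/(99*1) = 4/99, and |x - 31/15| = |202*15 - 31*99|/(99*15) = 39/1485.
Cross-multiplying, 39*99 = 3861 < 5940 = 4*1485, so 39/1485 is smaller: the intermediate fraction 31/15 is closer to x than 2/1.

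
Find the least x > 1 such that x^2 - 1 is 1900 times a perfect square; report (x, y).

First expand sqrt(1900) as a continued fraction. With x_i = (sqrt(1900) + m_i)/d_i and (m_0, d_0) = (0, 1): a_0 = floor(sqrt(1900)) = 43, since 43^2 = 1849 <= 1900 < 1936 = 44^2.
Iterate m_{i+1} = d_i*a_i - m_i, d_{i+1} = (1900 - m_{i+1}^2)/d_i, a_{i+1} = floor((a_0 + m_{i+1})/d_{i+1}):
  m_1 = 1*43 - 0 = 43, d_1 = (1900 - 43^2)/1 = 51/1 = 51, a_1 = floor((43 + 43)/51) = 1.
  m_2 = 51*1 - 43 = 8, d_2 = (1900 - 8^2)/51 = 1836/51 = 36, a_2 = floor((43 + 8)/36) = 1.
  m_3 = 36*1 - 8 = 28, d_3 = (1900 - 28^2)/36 = 1116/36 = 31, a_3 = floor((43 + 28)/31) = 2.
  m_4 = 31*2 - 28 = 34, d_4 = (1900 - 34^2)/31 = 744/31 = 24, a_4 = floor((43 + 34)/24) = 3.
  m_5 = 24*3 - 34 = 38, d_5 = (1900 - 38^2)/24 = 456/24 = 19, a_5 = floor((43 + 38)/19) = 4.
  m_6 = 19*4 - 38 = 38, d_6 = (1900 - 38^2)/19 = 456/19 = 24, a_6 = floor((43 + 38)/24) = 3.
  m_7 = 24*3 - 38 = 34, d_7 = (1900 - 34^2)/24 = 744/24 = 31, a_7 = floor((43 + 34)/31) = 2.
  m_8 = 31*2 - 34 = 28, d_8 = (1900 - 28^2)/31 = 1116/31 = 36, a_8 = floor((43 + 28)/36) = 1.
  m_9 = 36*1 - 28 = 8, d_9 = (1900 - 8^2)/36 = 1836/36 = 51, a_9 = floor((43 + 8)/51) = 1.
  m_10 = 51*1 - 8 = 43, d_10 = (1900 - 43^2)/51 = 51/51 = 1, a_10 = floor((43 + 43)/1) = 86.
  m_11 = 1*86 - 43 = 43, d_11 = (1900 - 43^2)/1 = 51/1 = 51: (m_11, d_11) = (m_1, d_1) = (43, 51), so from here the quotients repeat a_1, ..., a_10; the period length is 10.
So sqrt(1900) = [43; (1, 1, 2, 3, 4, 3, 2, 1, 1, 86)] with period length k = 10.
k is even, so the fundamental solution of x^2 - 1900y^2 = 1 is (p_{k-1}, q_{k-1}) = (p_9, q_9); compute convergents through index 9.
Convergents (p_i = a_i*p_{i-1} + p_{i-2}, q_i = a_i*q_{i-1} + q_{i-2} with p_{-2}=0, p_{-1}=1, q_{-2}=1, q_{-1}=0):
  i=0: a_0=43, p_0 = 43*1 + 0 = 43, q_0 = 43*0 + 1 = 1.
  i=1: a_1=1, p_1 = 1*43 + 1 = 44, q_1 = 1*1 + 0 = 1.
  i=2: a_2=1, p_2 = 1*44 + 43 = 87, q_2 = 1*1 + 1 = 2.
  i=3: a_3=2, p_3 = 2*87 + 44 = 218, q_3 = 2*2 + 1 = 5.
  i=4: a_4=3, p_4 = 3*218 + 87 = 741, q_4 = 3*5 + 2 = 17.
  i=5: a_5=4, p_5 = 4*741 + 218 = 3182, q_5 = 4*17 + 5 = 73.
  i=6: a_6=3, p_6 = 3*3182 + 741 = 10287, q_6 = 3*73 + 17 = 236.
  i=7: a_7=2, p_7 = 2*10287 + 3182 = 23756, q_7 = 2*236 + 73 = 545.
  i=8: a_8=1, p_8 = 1*23756 + 10287 = 34043, q_8 = 1*545 + 236 = 781.
  i=9: a_9=1, p_9 = 1*34043 + 23756 = 57799, q_9 = 1*781 + 545 = 1326.
Check: 57799^2 - 1900*1326^2 = 3340724401 - 3340724400 = 1, so (x, y) = (57799, 1326) solves the equation, and by the theorem it is the least positive solution.

(x, y) = (57799, 1326)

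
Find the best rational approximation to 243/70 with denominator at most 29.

Expand x = 243/70 as a continued fraction with the Euclidean algorithm:
  243 = 3*70 + 33, so a_0 = 3.
  70 = 2*33 + 4, so a_1 = 2.
  33 = 8*4 + 1, so a_2 = 8.
  4 = 4*1 + 0, so a_3 = 4.
so x = [3; 2, 8, 4].
Convergents (p_i = a_i*p_{i-1} + p_{i-2}, q_i = a_i*q_{i-1} + q_{i-2} with p_{-2}=0, p_{-1}=1, q_{-2}=1, q_{-1}=0), until the denominator exceeds 29:
  i=0: a_0=3, p_0 = 3*1 + 0 = 3, q_0 = 3*0 + 1 = 1.
  i=1: a_1=2, p_1 = 2*3 + 1 = 7, q_1 = 2*1 + 0 = 2.
  i=2: a_2=8, p_2 = 8*7 + 3 = 59, q_2 = 8*2 + 1 = 17.
  i=3: a_3=4, p_3 = 4*59 + 7 = 243, q_3 = 4*17 + 2 = 70.
q_3 = 70 > 29, so the last convergent with denominator <= 29 is p_2/q_2 = 59/17.
The closest fraction with denominator <= 29 is either p_2/q_2 or the intermediate fraction (k*p_2 + p_1)/(k*q_2 + q_1) with the largest k >= 1 whose denominator stays <= 29; these approach x as k grows, and every other convergent or intermediate fraction in range is farther away.
Largest k: floor((29 - q_1)/q_2) = floor((29 - 2)/17) = 1.
That gives (1*59 + 7)/(1*17 + 2) = 66/19.
Compare the errors: |x - 59/17| = |243*17 - 59*70|/(70*17) = 1/1190, and |x - 66/19| = |243*19 - 66*70|/(70*19) = 3/1330.
Cross-multiplying, 1*1330 = 1330 < 3570 = 3*1190, so 1/1190 is smaller: the convergent 59/17 is closer to x than 66/19.

59/17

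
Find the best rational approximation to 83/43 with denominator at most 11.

Expand x = 83/43 as a continued fraction with the Euclidean algorithm:
  83 = 1*43 + 40, so a_0 = 1.
  43 = 1*40 + 3, so a_1 = 1.
  40 = 13*3 + 1, so a_2 = 13.
  3 = 3*1 + 0, so a_3 = 3.
so x = [1; 1, 13, 3].
Convergents (p_i = a_i*p_{i-1} + p_{i-2}, q_i = a_i*q_{i-1} + q_{i-2} with p_{-2}=0, p_{-1}=1, q_{-2}=1, q_{-1}=0), until the denominator exceeds 11:
  i=0: a_0=1, p_0 = 1*1 + 0 = 1, q_0 = 1*0 + 1 = 1.
  i=1: a_1=1, p_1 = 1*1 + 1 = 2, q_1 = 1*1 + 0 = 1.
  i=2: a_2=13, p_2 = 13*2 + 1 = 27, q_2 = 13*1 + 1 = 14.
q_2 = 14 > 11, so the last convergent with denominator <= 11 is p_1/q_1 = 2/1.
The closest fraction with denominator <= 11 is either p_1/q_1 or the intermediate fraction (k*p_1 + p_0)/(k*q_1 + q_0) with the largest k >= 1 whose denominator stays <= 11; these approach x as k grows, and every other convergent or intermediate fraction in range is farther away.
Largest k: floor((11 - q_0)/q_1) = floor((11 - 1)/1) = 10.
That gives (10*2 + 1)/(10*1 + 1) = 21/11.
Compare the errors: |x - 2/1| = |83*1 - 2*43|/(43*1) = 3/43, and |x - 21/11| = |83*11 - 21*43|/(43*11) = 10/473.
Cross-multiplying, 10*43 = 430 < 1419 = 3*473, so 10/473 is smaller: the intermediate fraction 21/11 is closer to x than 2/1.

21/11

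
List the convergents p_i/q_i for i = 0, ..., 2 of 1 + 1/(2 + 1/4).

Using the convergent recurrence p_i = a_i*p_{i-1} + p_{i-2}, q_i = a_i*q_{i-1} + q_{i-2} with p_{-2}=0, p_{-1}=1, q_{-2}=1, q_{-1}=0:
  i=0: a_0=1, p_0 = 1*1 + 0 = 1, q_0 = 1*0 + 1 = 1.
  i=1: a_1=2, p_1 = 2*1 + 1 = 3, q_1 = 2*1 + 0 = 2.
  i=2: a_2=4, p_2 = 4*3 + 1 = 13, q_2 = 4*2 + 1 = 9.

1/1, 3/2, 13/9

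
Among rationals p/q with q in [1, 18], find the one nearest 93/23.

73/18

Expand x = 93/23 as a continued fraction with the Euclidean algorithm:
  93 = 4*23 + 1, so a_0 = 4.
  23 = 23*1 + 0, so a_1 = 23.
so x = [4; 23].
Convergents (p_i = a_i*p_{i-1} + p_{i-2}, q_i = a_i*q_{i-1} + q_{i-2} with p_{-2}=0, p_{-1}=1, q_{-2}=1, q_{-1}=0), until the denominator exceeds 18:
  i=0: a_0=4, p_0 = 4*1 + 0 = 4, q_0 = 4*0 + 1 = 1.
  i=1: a_1=23, p_1 = 23*4 + 1 = 93, q_1 = 23*1 + 0 = 23.
q_1 = 23 > 18, so the last convergent with denominator <= 18 is p_0/q_0 = 4/1.
The closest fraction with denominator <= 18 is either p_0/q_0 or the intermediate fraction (k*p_0 + p_{-1})/(k*q_0 + q_{-1}) with the largest k >= 1 whose denominator stays <= 18; these approach x as k grows, and every other convergent or intermediate fraction in range is farther away.
Largest k: floor((18 - q_{-1})/q_0) = floor((18 - 0)/1) = 18 (using the seeds p_{-1} = 1, q_{-1} = 0).
That gives (18*4 + 1)/(18*1 + 0) = 73/18.
Compare the errors: |x - 4/1| = |93*1 - 4*23|/(23*1) = 1/23, and |x - 73/18| = |93*18 - 73*23|/(23*18) = 5/414.
Cross-multiplying, 5*23 = 115 < 414 = 1*414, so 5/414 is smaller: the intermediate fraction 73/18 is closer to x than 4/1.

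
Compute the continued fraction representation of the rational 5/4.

[1; 4]

Run the Euclidean algorithm on 5 and 4; the successive quotients are the partial quotients a_0, a_1, ... (each step inverts the fractional part left over by the previous one):
  5 = 1*4 + 1, so a_0 = 1.
  4 = 4*1 + 0, so a_1 = 4.
The remainder reaches 0 after 2 divisions, so the expansion has 2 partial quotients, read off in order.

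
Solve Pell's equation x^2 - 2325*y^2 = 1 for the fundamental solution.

First expand sqrt(2325) as a continued fraction. With x_i = (sqrt(2325) + m_i)/d_i and (m_0, d_0) = (0, 1): a_0 = floor(sqrt(2325)) = 48, since 48^2 = 2304 <= 2325 < 2401 = 49^2.
Iterate m_{i+1} = d_i*a_i - m_i, d_{i+1} = (2325 - m_{i+1}^2)/d_i, a_{i+1} = floor((a_0 + m_{i+1})/d_{i+1}):
  m_1 = 1*48 - 0 = 48, d_1 = (2325 - 48^2)/1 = 21/1 = 21, a_1 = floor((48 + 48)/21) = 4.
  m_2 = 21*4 - 48 = 36, d_2 = (2325 - 36^2)/21 = 1029/21 = 49, a_2 = floor((48 + 36)/49) = 1.
  m_3 = 49*1 - 36 = 13, d_3 = (2325 - 13^2)/49 = 2156/49 = 44, a_3 = floor((48 + 13)/44) = 1.
  m_4 = 44*1 - 13 = 31, d_4 = (2325 - 31^2)/44 = 1364/44 = 31, a_4 = floor((48 + 31)/31) = 2.
  m_5 = 31*2 - 31 = 31, d_5 = (2325 - 31^2)/31 = 1364/31 = 44, a_5 = floor((48 + 31)/44) = 1.
  m_6 = 44*1 - 31 = 13, d_6 = (2325 - 13^2)/44 = 2156/44 = 49, a_6 = floor((48 + 13)/49) = 1.
  m_7 = 49*1 - 13 = 36, d_7 = (2325 - 36^2)/49 = 1029/49 = 21, a_7 = floor((48 + 36)/21) = 4.
  m_8 = 21*4 - 36 = 48, d_8 = (2325 - 48^2)/21 = 21/21 = 1, a_8 = floor((48 + 48)/1) = 96.
  m_9 = 1*96 - 48 = 48, d_9 = (2325 - 48^2)/1 = 21/1 = 21: (m_9, d_9) = (m_1, d_1) = (48, 21), so from here the quotients repeat a_1, ..., a_8; the period length is 8.
So sqrt(2325) = [48; (4, 1, 1, 2, 1, 1, 4, 96)] with period length k = 8.
k is even, so the fundamental solution of x^2 - 2325y^2 = 1 is (p_{k-1}, q_{k-1}) = (p_7, q_7); compute convergents through index 7.
Convergents (p_i = a_i*p_{i-1} + p_{i-2}, q_i = a_i*q_{i-1} + q_{i-2} with p_{-2}=0, p_{-1}=1, q_{-2}=1, q_{-1}=0):
  i=0: a_0=48, p_0 = 48*1 + 0 = 48, q_0 = 48*0 + 1 = 1.
  i=1: a_1=4, p_1 = 4*48 + 1 = 193, q_1 = 4*1 + 0 = 4.
  i=2: a_2=1, p_2 = 1*193 + 48 = 241, q_2 = 1*4 + 1 = 5.
  i=3: a_3=1, p_3 = 1*241 + 193 = 434, q_3 = 1*5 + 4 = 9.
  i=4: a_4=2, p_4 = 2*434 + 241 = 1109, q_4 = 2*9 + 5 = 23.
  i=5: a_5=1, p_5 = 1*1109 + 434 = 1543, q_5 = 1*23 + 9 = 32.
  i=6: a_6=1, p_6 = 1*1543 + 1109 = 2652, q_6 = 1*32 + 23 = 55.
  i=7: a_7=4, p_7 = 4*2652 + 1543 = 12151, q_7 = 4*55 + 32 = 252.
Check: 12151^2 - 2325*252^2 = 147646801 - 147646800 = 1, so (x, y) = (12151, 252) solves the equation, and by the theorem it is the least positive solution.

(x, y) = (12151, 252)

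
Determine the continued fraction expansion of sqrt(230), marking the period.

[15; (6, 30)]

Write x_i = (sqrt(230) + m_i)/d_i with (m_0, d_0) = (0, 1). a_0 = floor(sqrt(230)) = 15, since 15^2 = 225 <= 230 < 256 = 16^2.
Iterate m_{i+1} = d_i*a_i - m_i, d_{i+1} = (230 - m_{i+1}^2)/d_i, a_{i+1} = floor((a_0 + m_{i+1})/d_{i+1}):
  m_1 = 1*15 - 0 = 15, d_1 = (230 - 15^2)/1 = 5/1 = 5, a_1 = floor((15 + 15)/5) = 6.
  m_2 = 5*6 - 15 = 15, d_2 = (230 - 15^2)/5 = 5/5 = 1, a_2 = floor((15 + 15)/1) = 30.
  m_3 = 1*30 - 15 = 15, d_3 = (230 - 15^2)/1 = 5/1 = 5: (m_3, d_3) = (m_1, d_1) = (15, 5), so from here the quotients repeat a_1, a_2; the period length is 2.
Hence the expansion of sqrt(230) is a_0 = 15 followed by the repeating block 6, 30 (period 2).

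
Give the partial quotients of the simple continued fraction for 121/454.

[0; 3, 1, 3, 30]

Run the Euclidean algorithm on 121 and 454; the successive quotients are the partial quotients a_0, a_1, ... (each step inverts the fractional part left over by the previous one):
  121 = 0*454 + 121, so a_0 = 0.
  454 = 3*121 + 91, so a_1 = 3.
  121 = 1*91 + 30, so a_2 = 1.
  91 = 3*30 + 1, so a_3 = 3.
  30 = 30*1 + 0, so a_4 = 30.
The remainder reaches 0 after 5 divisions, so the expansion has 5 partial quotients, read off in order.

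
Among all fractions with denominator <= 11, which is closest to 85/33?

18/7

Expand x = 85/33 as a continued fraction with the Euclidean algorithm:
  85 = 2*33 + 19, so a_0 = 2.
  33 = 1*19 + 14, so a_1 = 1.
  19 = 1*14 + 5, so a_2 = 1.
  14 = 2*5 + 4, so a_3 = 2.
  5 = 1*4 + 1, so a_4 = 1.
  4 = 4*1 + 0, so a_5 = 4.
so x = [2; 1, 1, 2, 1, 4].
Convergents (p_i = a_i*p_{i-1} + p_{i-2}, q_i = a_i*q_{i-1} + q_{i-2} with p_{-2}=0, p_{-1}=1, q_{-2}=1, q_{-1}=0), until the denominator exceeds 11:
  i=0: a_0=2, p_0 = 2*1 + 0 = 2, q_0 = 2*0 + 1 = 1.
  i=1: a_1=1, p_1 = 1*2 + 1 = 3, q_1 = 1*1 + 0 = 1.
  i=2: a_2=1, p_2 = 1*3 + 2 = 5, q_2 = 1*1 + 1 = 2.
  i=3: a_3=2, p_3 = 2*5 + 3 = 13, q_3 = 2*2 + 1 = 5.
  i=4: a_4=1, p_4 = 1*13 + 5 = 18, q_4 = 1*5 + 2 = 7.
  i=5: a_5=4, p_5 = 4*18 + 13 = 85, q_5 = 4*7 + 5 = 33.
q_5 = 33 > 11, so the last convergent with denominator <= 11 is p_4/q_4 = 18/7.
The closest fraction with denominator <= 11 is either p_4/q_4 or the intermediate fraction (k*p_4 + p_3)/(k*q_4 + q_3) with the largest k >= 1 whose denominator stays <= 11; these approach x as k grows, and every other convergent or intermediate fraction in range is farther away.
Largest k: floor((11 - q_3)/q_4) = floor((11 - 5)/7) = 0.
Since k = 0, no intermediate fraction beyond p_4/q_4 has denominator <= 11, so the convergent 18/7 is the closest (its error is |85*7 - 18*33|/(33*7) = 1/231).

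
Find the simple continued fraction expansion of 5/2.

[2; 2]

Run the Euclidean algorithm on 5 and 2; the successive quotients are the partial quotients a_0, a_1, ... (each step inverts the fractional part left over by the previous one):
  5 = 2*2 + 1, so a_0 = 2.
  2 = 2*1 + 0, so a_1 = 2.
The remainder reaches 0 after 2 divisions, so the expansion has 2 partial quotients, read off in order.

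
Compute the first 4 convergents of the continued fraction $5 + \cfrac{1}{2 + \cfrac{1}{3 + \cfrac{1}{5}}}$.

5/1, 11/2, 38/7, 201/37

Using the convergent recurrence p_i = a_i*p_{i-1} + p_{i-2}, q_i = a_i*q_{i-1} + q_{i-2} with p_{-2}=0, p_{-1}=1, q_{-2}=1, q_{-1}=0:
  i=0: a_0=5, p_0 = 5*1 + 0 = 5, q_0 = 5*0 + 1 = 1.
  i=1: a_1=2, p_1 = 2*5 + 1 = 11, q_1 = 2*1 + 0 = 2.
  i=2: a_2=3, p_2 = 3*11 + 5 = 38, q_2 = 3*2 + 1 = 7.
  i=3: a_3=5, p_3 = 5*38 + 11 = 201, q_3 = 5*7 + 2 = 37.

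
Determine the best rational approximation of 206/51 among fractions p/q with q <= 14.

57/14

Expand x = 206/51 as a continued fraction with the Euclidean algorithm:
  206 = 4*51 + 2, so a_0 = 4.
  51 = 25*2 + 1, so a_1 = 25.
  2 = 2*1 + 0, so a_2 = 2.
so x = [4; 25, 2].
Convergents (p_i = a_i*p_{i-1} + p_{i-2}, q_i = a_i*q_{i-1} + q_{i-2} with p_{-2}=0, p_{-1}=1, q_{-2}=1, q_{-1}=0), until the denominator exceeds 14:
  i=0: a_0=4, p_0 = 4*1 + 0 = 4, q_0 = 4*0 + 1 = 1.
  i=1: a_1=25, p_1 = 25*4 + 1 = 101, q_1 = 25*1 + 0 = 25.
q_1 = 25 > 14, so the last convergent with denominator <= 14 is p_0/q_0 = 4/1.
The closest fraction with denominator <= 14 is either p_0/q_0 or the intermediate fraction (k*p_0 + p_{-1})/(k*q_0 + q_{-1}) with the largest k >= 1 whose denominator stays <= 14; these approach x as k grows, and every other convergent or intermediate fraction in range is farther away.
Largest k: floor((14 - q_{-1})/q_0) = floor((14 - 0)/1) = 14 (using the seeds p_{-1} = 1, q_{-1} = 0).
That gives (14*4 + 1)/(14*1 + 0) = 57/14.
Compare the errors: |x - 4/1| = |206*1 - 4*51|/(51*1) = 2/51, and |x - 57/14| = |206*14 - 57*51|/(51*14) = 23/714.
Cross-multiplying, 23*51 = 1173 < 1428 = 2*714, so 23/714 is smaller: the intermediate fraction 57/14 is closer to x than 4/1.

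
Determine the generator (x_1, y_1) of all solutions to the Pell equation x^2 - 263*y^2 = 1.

First expand sqrt(263) as a continued fraction. With x_i = (sqrt(263) + m_i)/d_i and (m_0, d_0) = (0, 1): a_0 = floor(sqrt(263)) = 16, since 16^2 = 256 <= 263 < 289 = 17^2.
Iterate m_{i+1} = d_i*a_i - m_i, d_{i+1} = (263 - m_{i+1}^2)/d_i, a_{i+1} = floor((a_0 + m_{i+1})/d_{i+1}):
  m_1 = 1*16 - 0 = 16, d_1 = (263 - 16^2)/1 = 7/1 = 7, a_1 = floor((16 + 16)/7) = 4.
  m_2 = 7*4 - 16 = 12, d_2 = (263 - 12^2)/7 = 119/7 = 17, a_2 = floor((16 + 12)/17) = 1.
  m_3 = 17*1 - 12 = 5, d_3 = (263 - 5^2)/17 = 238/17 = 14, a_3 = floor((16 + 5)/14) = 1.
  m_4 = 14*1 - 5 = 9, d_4 = (263 - 9^2)/14 = 182/14 = 13, a_4 = floor((16 + 9)/13) = 1.
  m_5 = 13*1 - 9 = 4, d_5 = (263 - 4^2)/13 = 247/13 = 19, a_5 = floor((16 + 4)/19) = 1.
  m_6 = 19*1 - 4 = 15, d_6 = (263 - 15^2)/19 = 38/19 = 2, a_6 = floor((16 + 15)/2) = 15.
  m_7 = 2*15 - 15 = 15, d_7 = (263 - 15^2)/2 = 38/2 = 19, a_7 = floor((16 + 15)/19) = 1.
  m_8 = 19*1 - 15 = 4, d_8 = (263 - 4^2)/19 = 247/19 = 13, a_8 = floor((16 + 4)/13) = 1.
  m_9 = 13*1 - 4 = 9, d_9 = (263 - 9^2)/13 = 182/13 = 14, a_9 = floor((16 + 9)/14) = 1.
  m_10 = 14*1 - 9 = 5, d_10 = (263 - 5^2)/14 = 238/14 = 17, a_10 = floor((16 + 5)/17) = 1.
  m_11 = 17*1 - 5 = 12, d_11 = (263 - 12^2)/17 = 119/17 = 7, a_11 = floor((16 + 12)/7) = 4.
  m_12 = 7*4 - 12 = 16, d_12 = (263 - 16^2)/7 = 7/7 = 1, a_12 = floor((16 + 16)/1) = 32.
  m_13 = 1*32 - 16 = 16, d_13 = (263 - 16^2)/1 = 7/1 = 7: (m_13, d_13) = (m_1, d_1) = (16, 7), so from here the quotients repeat a_1, ..., a_12; the period length is 12.
So sqrt(263) = [16; (4, 1, 1, 1, 1, 15, 1, 1, 1, 1, 4, 32)] with period length k = 12.
k is even, so the fundamental solution of x^2 - 263y^2 = 1 is (p_{k-1}, q_{k-1}) = (p_11, q_11); compute convergents through index 11.
Convergents (p_i = a_i*p_{i-1} + p_{i-2}, q_i = a_i*q_{i-1} + q_{i-2} with p_{-2}=0, p_{-1}=1, q_{-2}=1, q_{-1}=0):
  i=0: a_0=16, p_0 = 16*1 + 0 = 16, q_0 = 16*0 + 1 = 1.
  i=1: a_1=4, p_1 = 4*16 + 1 = 65, q_1 = 4*1 + 0 = 4.
  i=2: a_2=1, p_2 = 1*65 + 16 = 81, q_2 = 1*4 + 1 = 5.
  i=3: a_3=1, p_3 = 1*81 + 65 = 146, q_3 = 1*5 + 4 = 9.
  i=4: a_4=1, p_4 = 1*146 + 81 = 227, q_4 = 1*9 + 5 = 14.
  i=5: a_5=1, p_5 = 1*227 + 146 = 373, q_5 = 1*14 + 9 = 23.
  i=6: a_6=15, p_6 = 15*373 + 227 = 5822, q_6 = 15*23 + 14 = 359.
  i=7: a_7=1, p_7 = 1*5822 + 373 = 6195, q_7 = 1*359 + 23 = 382.
  i=8: a_8=1, p_8 = 1*6195 + 5822 = 12017, q_8 = 1*382 + 359 = 741.
  i=9: a_9=1, p_9 = 1*12017 + 6195 = 18212, q_9 = 1*741 + 382 = 1123.
  i=10: a_10=1, p_10 = 1*18212 + 12017 = 30229, q_10 = 1*1123 + 741 = 1864.
  i=11: a_11=4, p_11 = 4*30229 + 18212 = 139128, q_11 = 4*1864 + 1123 = 8579.
Check: 139128^2 - 263*8579^2 = 19356600384 - 19356600383 = 1, so (x, y) = (139128, 8579) solves the equation, and by the theorem it is the least positive solution.

(x, y) = (139128, 8579)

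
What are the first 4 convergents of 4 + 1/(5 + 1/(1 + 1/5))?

4/1, 21/5, 25/6, 146/35

Using the convergent recurrence p_i = a_i*p_{i-1} + p_{i-2}, q_i = a_i*q_{i-1} + q_{i-2} with p_{-2}=0, p_{-1}=1, q_{-2}=1, q_{-1}=0:
  i=0: a_0=4, p_0 = 4*1 + 0 = 4, q_0 = 4*0 + 1 = 1.
  i=1: a_1=5, p_1 = 5*4 + 1 = 21, q_1 = 5*1 + 0 = 5.
  i=2: a_2=1, p_2 = 1*21 + 4 = 25, q_2 = 1*5 + 1 = 6.
  i=3: a_3=5, p_3 = 5*25 + 21 = 146, q_3 = 5*6 + 5 = 35.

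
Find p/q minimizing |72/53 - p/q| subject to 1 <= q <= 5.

Expand x = 72/53 as a continued fraction with the Euclidean algorithm:
  72 = 1*53 + 19, so a_0 = 1.
  53 = 2*19 + 15, so a_1 = 2.
  19 = 1*15 + 4, so a_2 = 1.
  15 = 3*4 + 3, so a_3 = 3.
  4 = 1*3 + 1, so a_4 = 1.
  3 = 3*1 + 0, so a_5 = 3.
so x = [1; 2, 1, 3, 1, 3].
Convergents (p_i = a_i*p_{i-1} + p_{i-2}, q_i = a_i*q_{i-1} + q_{i-2} with p_{-2}=0, p_{-1}=1, q_{-2}=1, q_{-1}=0), until the denominator exceeds 5:
  i=0: a_0=1, p_0 = 1*1 + 0 = 1, q_0 = 1*0 + 1 = 1.
  i=1: a_1=2, p_1 = 2*1 + 1 = 3, q_1 = 2*1 + 0 = 2.
  i=2: a_2=1, p_2 = 1*3 + 1 = 4, q_2 = 1*2 + 1 = 3.
  i=3: a_3=3, p_3 = 3*4 + 3 = 15, q_3 = 3*3 + 2 = 11.
q_3 = 11 > 5, so the last convergent with denominator <= 5 is p_2/q_2 = 4/3.
The closest fraction with denominator <= 5 is either p_2/q_2 or the intermediate fraction (k*p_2 + p_1)/(k*q_2 + q_1) with the largest k >= 1 whose denominator stays <= 5; these approach x as k grows, and every other convergent or intermediate fraction in range is farther away.
Largest k: floor((5 - q_1)/q_2) = floor((5 - 2)/3) = 1.
That gives (1*4 + 3)/(1*3 + 2) = 7/5.
Compare the errors: |x - 4/3| = |72*3 - 4*53|/(53*3) = 4/159, and |x - 7/5| = |72*5 - 7*53|/(53*5) = 11/265.
Cross-multiplying, 4*265 = 1060 < 1749 = 11*159, so 4/159 is smaller: the convergent 4/3 is closer to x than 7/5.

4/3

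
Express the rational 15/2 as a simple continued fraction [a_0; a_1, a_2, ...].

Run the Euclidean algorithm on 15 and 2; the successive quotients are the partial quotients a_0, a_1, ... (each step inverts the fractional part left over by the previous one):
  15 = 7*2 + 1, so a_0 = 7.
  2 = 2*1 + 0, so a_1 = 2.
The remainder reaches 0 after 2 divisions, so the expansion has 2 partial quotients, read off in order.

[7; 2]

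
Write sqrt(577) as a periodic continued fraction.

Write x_i = (sqrt(577) + m_i)/d_i with (m_0, d_0) = (0, 1). a_0 = floor(sqrt(577)) = 24, since 24^2 = 576 <= 577 < 625 = 25^2.
Iterate m_{i+1} = d_i*a_i - m_i, d_{i+1} = (577 - m_{i+1}^2)/d_i, a_{i+1} = floor((a_0 + m_{i+1})/d_{i+1}):
  m_1 = 1*24 - 0 = 24, d_1 = (577 - 24^2)/1 = 1/1 = 1, a_1 = floor((24 + 24)/1) = 48.
  m_2 = 1*48 - 24 = 24, d_2 = (577 - 24^2)/1 = 1/1 = 1: (m_2, d_2) = (m_1, d_1) = (24, 1), so from here the quotient a_1 repeats; the period length is 1.
Hence the expansion of sqrt(577) is a_0 = 24 followed by the repeating block 48 (period 1).

[24; (48)]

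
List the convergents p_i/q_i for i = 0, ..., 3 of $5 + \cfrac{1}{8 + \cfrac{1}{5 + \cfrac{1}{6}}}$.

Using the convergent recurrence p_i = a_i*p_{i-1} + p_{i-2}, q_i = a_i*q_{i-1} + q_{i-2} with p_{-2}=0, p_{-1}=1, q_{-2}=1, q_{-1}=0:
  i=0: a_0=5, p_0 = 5*1 + 0 = 5, q_0 = 5*0 + 1 = 1.
  i=1: a_1=8, p_1 = 8*5 + 1 = 41, q_1 = 8*1 + 0 = 8.
  i=2: a_2=5, p_2 = 5*41 + 5 = 210, q_2 = 5*8 + 1 = 41.
  i=3: a_3=6, p_3 = 6*210 + 41 = 1301, q_3 = 6*41 + 8 = 254.

5/1, 41/8, 210/41, 1301/254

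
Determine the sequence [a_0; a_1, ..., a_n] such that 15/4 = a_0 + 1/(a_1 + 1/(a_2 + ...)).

[3; 1, 3]

Run the Euclidean algorithm on 15 and 4; the successive quotients are the partial quotients a_0, a_1, ... (each step inverts the fractional part left over by the previous one):
  15 = 3*4 + 3, so a_0 = 3.
  4 = 1*3 + 1, so a_1 = 1.
  3 = 3*1 + 0, so a_2 = 3.
The remainder reaches 0 after 3 divisions, so the expansion has 3 partial quotients, read off in order.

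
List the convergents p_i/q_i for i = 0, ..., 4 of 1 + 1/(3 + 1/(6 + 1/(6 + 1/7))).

1/1, 4/3, 25/19, 154/117, 1103/838

Using the convergent recurrence p_i = a_i*p_{i-1} + p_{i-2}, q_i = a_i*q_{i-1} + q_{i-2} with p_{-2}=0, p_{-1}=1, q_{-2}=1, q_{-1}=0:
  i=0: a_0=1, p_0 = 1*1 + 0 = 1, q_0 = 1*0 + 1 = 1.
  i=1: a_1=3, p_1 = 3*1 + 1 = 4, q_1 = 3*1 + 0 = 3.
  i=2: a_2=6, p_2 = 6*4 + 1 = 25, q_2 = 6*3 + 1 = 19.
  i=3: a_3=6, p_3 = 6*25 + 4 = 154, q_3 = 6*19 + 3 = 117.
  i=4: a_4=7, p_4 = 7*154 + 25 = 1103, q_4 = 7*117 + 19 = 838.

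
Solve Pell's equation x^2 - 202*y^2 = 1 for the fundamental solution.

First expand sqrt(202) as a continued fraction. With x_i = (sqrt(202) + m_i)/d_i and (m_0, d_0) = (0, 1): a_0 = floor(sqrt(202)) = 14, since 14^2 = 196 <= 202 < 225 = 15^2.
Iterate m_{i+1} = d_i*a_i - m_i, d_{i+1} = (202 - m_{i+1}^2)/d_i, a_{i+1} = floor((a_0 + m_{i+1})/d_{i+1}):
  m_1 = 1*14 - 0 = 14, d_1 = (202 - 14^2)/1 = 6/1 = 6, a_1 = floor((14 + 14)/6) = 4.
  m_2 = 6*4 - 14 = 10, d_2 = (202 - 10^2)/6 = 102/6 = 17, a_2 = floor((14 + 10)/17) = 1.
  m_3 = 17*1 - 10 = 7, d_3 = (202 - 7^2)/17 = 153/17 = 9, a_3 = floor((14 + 7)/9) = 2.
  m_4 = 9*2 - 7 = 11, d_4 = (202 - 11^2)/9 = 81/9 = 9, a_4 = floor((14 + 11)/9) = 2.
  m_5 = 9*2 - 11 = 7, d_5 = (202 - 7^2)/9 = 153/9 = 17, a_5 = floor((14 + 7)/17) = 1.
  m_6 = 17*1 - 7 = 10, d_6 = (202 - 10^2)/17 = 102/17 = 6, a_6 = floor((14 + 10)/6) = 4.
  m_7 = 6*4 - 10 = 14, d_7 = (202 - 14^2)/6 = 6/6 = 1, a_7 = floor((14 + 14)/1) = 28.
  m_8 = 1*28 - 14 = 14, d_8 = (202 - 14^2)/1 = 6/1 = 6: (m_8, d_8) = (m_1, d_1) = (14, 6), so from here the quotients repeat a_1, ..., a_7; the period length is 7.
So sqrt(202) = [14; (4, 1, 2, 2, 1, 4, 28)] with period length k = 7.
k is odd, so (p_{k-1}, q_{k-1}) only solves x^2 - 202y^2 = -1 and the fundamental solution of x^2 - 202y^2 = 1 is (p_{2k-1}, q_{2k-1}) = (p_13, q_13); compute convergents through index 13, running through the period twice.
Convergents (p_i = a_i*p_{i-1} + p_{i-2}, q_i = a_i*q_{i-1} + q_{i-2} with p_{-2}=0, p_{-1}=1, q_{-2}=1, q_{-1}=0):
  i=0: a_0=14, p_0 = 14*1 + 0 = 14, q_0 = 14*0 + 1 = 1.
  i=1: a_1=4, p_1 = 4*14 + 1 = 57, q_1 = 4*1 + 0 = 4.
  i=2: a_2=1, p_2 = 1*57 + 14 = 71, q_2 = 1*4 + 1 = 5.
  i=3: a_3=2, p_3 = 2*71 + 57 = 199, q_3 = 2*5 + 4 = 14.
  i=4: a_4=2, p_4 = 2*199 + 71 = 469, q_4 = 2*14 + 5 = 33.
  i=5: a_5=1, p_5 = 1*469 + 199 = 668, q_5 = 1*33 + 14 = 47.
  i=6: a_6=4, p_6 = 4*668 + 469 = 3141, q_6 = 4*47 + 33 = 221.
  i=7: a_7=28, p_7 = 28*3141 + 668 = 88616, q_7 = 28*221 + 47 = 6235.
  i=8: a_8=4, p_8 = 4*88616 + 3141 = 357605, q_8 = 4*6235 + 221 = 25161.
  i=9: a_9=1, p_9 = 1*357605 + 88616 = 446221, q_9 = 1*25161 + 6235 = 31396.
  i=10: a_10=2, p_10 = 2*446221 + 357605 = 1250047, q_10 = 2*31396 + 25161 = 87953.
  i=11: a_11=2, p_11 = 2*1250047 + 446221 = 2946315, q_11 = 2*87953 + 31396 = 207302.
  i=12: a_12=1, p_12 = 1*2946315 + 1250047 = 4196362, q_12 = 1*207302 + 87953 = 295255.
  i=13: a_13=4, p_13 = 4*4196362 + 2946315 = 19731763, q_13 = 4*295255 + 207302 = 1388322.
Indeed p_6^2 - 202*q_6^2 = 9865881 - 9865882 = -1, not +1.
Check: 19731763^2 - 202*1388322^2 = 389342471088169 - 389342471088168 = 1, so (x, y) = (19731763, 1388322) solves the equation, and by the theorem it is the least positive solution.

(x, y) = (19731763, 1388322)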